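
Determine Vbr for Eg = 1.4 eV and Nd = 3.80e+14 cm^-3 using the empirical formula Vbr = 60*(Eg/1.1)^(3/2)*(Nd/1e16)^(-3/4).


Step 1: Eg/1.1 = 1.4/1.1 = 1.272727
Step 2: (Eg/1.1)^1.5 = 1.272727^1.5 = 1.435830
Step 3: (Nd/1e16)^(-0.75) = (0.038)^(-0.75) = 11.618827
Step 4: Vbr = 60 * 1.435830 * 11.618827 = 1001.0 V

1001.0


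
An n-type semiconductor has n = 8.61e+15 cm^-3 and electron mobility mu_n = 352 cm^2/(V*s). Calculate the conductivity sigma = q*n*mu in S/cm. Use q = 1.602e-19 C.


Step 1: sigma = q * n * mu
Step 2: sigma = 1.602e-19 * 8.61e+15 * 352
Step 3: sigma = 4.855e-01 S/cm

4.855e-01


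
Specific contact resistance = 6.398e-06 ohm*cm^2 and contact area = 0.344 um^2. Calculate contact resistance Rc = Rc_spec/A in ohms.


Step 1: Convert area to cm^2: 0.344 um^2 = 3.4400e-09 cm^2
Step 2: Rc = Rc_spec / A = 6.398e-06 / 3.4400e-09
Step 3: Rc = 1.86e+03 ohms

1.86e+03


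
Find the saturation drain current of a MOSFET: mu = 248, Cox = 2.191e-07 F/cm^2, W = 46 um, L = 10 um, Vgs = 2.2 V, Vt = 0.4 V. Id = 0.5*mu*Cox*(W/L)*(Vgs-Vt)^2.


Step 1: Overdrive voltage Vov = Vgs - Vt = 2.2 - 0.4 = 1.8 V
Step 2: W/L = 46/10 = 4.6
Step 3: Id = 0.5 * 248 * 2.191e-07 * 4.6 * 1.8^2
Step 4: Id = 4.05e-04 A

4.05e-04


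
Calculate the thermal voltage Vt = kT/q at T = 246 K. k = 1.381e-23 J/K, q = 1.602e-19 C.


Step 1: kT = 1.381e-23 * 246 = 3.39726e-21 J
Step 2: Vt = kT/q = 3.39726e-21 / 1.602e-19
Step 3: Vt = 0.02121 V

0.02121


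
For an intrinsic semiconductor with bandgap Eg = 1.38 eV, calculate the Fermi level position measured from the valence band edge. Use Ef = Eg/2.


Step 1: For an intrinsic semiconductor, the Fermi level sits at midgap.
Step 2: Ef = Eg / 2 = 1.38 / 2 = 0.69 eV

0.69


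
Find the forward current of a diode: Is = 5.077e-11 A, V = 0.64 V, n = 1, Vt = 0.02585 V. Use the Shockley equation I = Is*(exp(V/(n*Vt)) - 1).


Step 1: V/(n*Vt) = 0.64/(1*0.02585) = 24.7582
Step 2: exp(24.7582) = 5.6539e+10
Step 3: I = 5.077e-11 * (5.6539e+10 - 1) = 2.87e+00 A

2.87e+00


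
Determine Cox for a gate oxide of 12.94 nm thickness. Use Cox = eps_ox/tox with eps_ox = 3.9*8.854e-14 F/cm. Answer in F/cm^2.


Step 1: eps_ox = 3.9 * 8.854e-14 = 3.45306e-13 F/cm
Step 2: tox in cm = 12.94 nm * 1e-7 = 1.2940e-06 cm
Step 3: Cox = 3.45306e-13 / 1.2940e-06 = 2.67e-07 F/cm^2

2.67e-07


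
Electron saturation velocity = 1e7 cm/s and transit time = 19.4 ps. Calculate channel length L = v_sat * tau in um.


Step 1: tau in seconds = 19.4 ps * 1e-12 = 1.9400e-11 s
Step 2: L = v_sat * tau = 1e7 * 1.9400e-11 = 1.9400e-04 cm
Step 3: L in um = 1.9400e-04 * 1e4 = 1.94 um

1.94


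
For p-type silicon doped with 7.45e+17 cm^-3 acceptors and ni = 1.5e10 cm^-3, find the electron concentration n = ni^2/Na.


Step 1: Majority hole concentration p ≈ Na = 7.45e+17 cm^-3
Step 2: n = ni^2 / Na = (1.5e10)^2 / 7.45e+17
Step 3: n = 3.02e+02 cm^-3

3.02e+02


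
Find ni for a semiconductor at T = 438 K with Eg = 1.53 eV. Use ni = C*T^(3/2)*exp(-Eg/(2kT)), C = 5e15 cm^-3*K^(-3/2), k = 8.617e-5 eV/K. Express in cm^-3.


Step 1: Compute kT = 8.617e-5 * 438 = 0.03774246 eV
Step 2: Exponent = -Eg/(2kT) = -1.53/(2*0.03774246) = -20.26895
Step 3: T^(3/2) = 438^1.5 = 9166.66
Step 4: ni = 5e15 * 9166.66 * exp(-20.26895) = 7.22e+10 cm^-3

7.22e+10


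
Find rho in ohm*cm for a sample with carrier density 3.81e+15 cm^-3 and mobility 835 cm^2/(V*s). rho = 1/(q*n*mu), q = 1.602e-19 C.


Step 1: sigma = q * n * mu = 1.602e-19 * 3.81e+15 * 835 = 5.09652e-01 S/cm
Step 2: rho = 1 / sigma = 1 / 5.09652e-01 = 1.962 ohm*cm

1.962


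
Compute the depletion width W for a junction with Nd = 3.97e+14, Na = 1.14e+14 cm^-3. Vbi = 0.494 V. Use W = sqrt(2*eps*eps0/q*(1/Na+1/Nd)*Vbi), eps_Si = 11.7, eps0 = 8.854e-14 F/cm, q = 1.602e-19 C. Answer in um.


Step 1: 1/Na + 1/Nd = 1/1.14e+14 + 1/3.97e+14 = 1.12908e-14
Step 2: 2*eps*eps0/q = 2*11.7*8.854e-14/1.602e-19 = 1.293281e+07
Step 3: W^2 = 1.293281e+07 * 1.12908e-14 * 0.494 = 7.21348e-08
Step 4: W = sqrt(7.21348e-08) = 2.686e-04 cm = 2.686 um

2.686


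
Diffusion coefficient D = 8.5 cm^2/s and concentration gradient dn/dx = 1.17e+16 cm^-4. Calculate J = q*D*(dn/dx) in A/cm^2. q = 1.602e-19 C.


Step 1: J = q * D * (dn/dx)
Step 2: J = 1.602e-19 * 8.5 * 1.17e+16
Step 3: J = 1.59e-02 A/cm^2

1.59e-02


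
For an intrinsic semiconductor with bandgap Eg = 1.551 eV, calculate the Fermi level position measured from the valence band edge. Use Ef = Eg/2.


Step 1: For an intrinsic semiconductor, the Fermi level sits at midgap.
Step 2: Ef = Eg / 2 = 1.551 / 2 = 0.7755 eV

0.7755


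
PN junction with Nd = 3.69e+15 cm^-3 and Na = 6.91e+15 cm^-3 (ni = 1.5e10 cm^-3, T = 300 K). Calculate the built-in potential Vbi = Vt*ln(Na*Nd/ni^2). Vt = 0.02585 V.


Step 1: Compute Na*Nd/ni^2 = 6.91e+15 * 3.69e+15 / (1.5e10)^2 = 1.1332e+11
Step 2: ln(1.1332e+11) = 25.4535
Step 3: Vbi = 0.02585 * 25.4535 = 0.658 V

0.658


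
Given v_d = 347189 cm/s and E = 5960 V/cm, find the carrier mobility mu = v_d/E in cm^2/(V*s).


Step 1: mu = v_d / E
Step 2: mu = 347189 / 5960
Step 3: mu = 58.25 cm^2/(V*s)

58.25


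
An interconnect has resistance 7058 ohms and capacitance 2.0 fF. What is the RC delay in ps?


Step 1: tau = R * C
Step 2: tau = 7058 * 2.0 fF = 7058 * 2.0e-15 F
Step 3: tau = 1.4116e-11 s = 14.116 ps

14.116


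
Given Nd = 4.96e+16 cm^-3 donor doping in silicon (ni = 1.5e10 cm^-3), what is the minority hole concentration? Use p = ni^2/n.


Step 1: Since Nd >> ni, n ≈ Nd = 4.96e+16 cm^-3
Step 2: p = ni^2 / n = (1.5e10)^2 / 4.96e+16
Step 3: p = 2.25e20 / 4.96e+16 = 4.54e+03 cm^-3

4.54e+03


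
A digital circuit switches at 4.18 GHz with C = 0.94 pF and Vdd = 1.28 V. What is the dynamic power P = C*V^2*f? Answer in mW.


Step 1: V^2 = 1.28^2 = 1.6384 V^2
Step 2: P = C*V^2*f = 0.94e-12 F * 1.6384 * 4.18e9 Hz
Step 3: P = 6.43760128e-03 W
Step 4: P = 6.438 mW

6.438


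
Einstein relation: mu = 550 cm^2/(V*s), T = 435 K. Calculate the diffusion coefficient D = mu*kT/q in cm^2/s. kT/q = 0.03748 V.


Step 1: D = mu * (kT/q)
Step 2: D = 550 * 0.03748
Step 3: D = 20.61 cm^2/s

20.61


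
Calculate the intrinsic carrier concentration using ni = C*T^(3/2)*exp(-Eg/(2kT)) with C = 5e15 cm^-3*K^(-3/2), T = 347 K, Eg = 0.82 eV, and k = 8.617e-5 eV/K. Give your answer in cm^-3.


Step 1: Compute kT = 8.617e-5 * 347 = 0.02990099 eV
Step 2: Exponent = -Eg/(2kT) = -0.82/(2*0.02990099) = -13.71192
Step 3: T^(3/2) = 347^1.5 = 6463.89
Step 4: ni = 5e15 * 6463.89 * exp(-13.71192) = 3.58e+13 cm^-3

3.58e+13


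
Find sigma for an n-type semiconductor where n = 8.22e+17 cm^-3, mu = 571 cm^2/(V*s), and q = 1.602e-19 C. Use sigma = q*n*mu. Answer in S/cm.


Step 1: sigma = q * n * mu
Step 2: sigma = 1.602e-19 * 8.22e+17 * 571
Step 3: sigma = 7.519e+01 S/cm

7.519e+01


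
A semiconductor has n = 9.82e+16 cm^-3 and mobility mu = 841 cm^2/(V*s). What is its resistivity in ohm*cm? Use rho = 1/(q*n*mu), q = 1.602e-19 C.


Step 1: sigma = q * n * mu = 1.602e-19 * 9.82e+16 * 841 = 1.32303e+01 S/cm
Step 2: rho = 1 / sigma = 1 / 1.32303e+01 = 0.07558 ohm*cm

0.07558


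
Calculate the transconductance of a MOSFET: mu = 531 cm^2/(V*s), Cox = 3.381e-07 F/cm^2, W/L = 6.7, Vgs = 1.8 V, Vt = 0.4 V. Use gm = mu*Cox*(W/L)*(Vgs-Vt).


Step 1: Vov = Vgs - Vt = 1.8 - 0.4 = 1.4 V
Step 2: gm = mu * Cox * (W/L) * Vov
Step 3: gm = 531 * 3.381e-07 * 6.7 * 1.4 = 1.68e-03 S

1.68e-03


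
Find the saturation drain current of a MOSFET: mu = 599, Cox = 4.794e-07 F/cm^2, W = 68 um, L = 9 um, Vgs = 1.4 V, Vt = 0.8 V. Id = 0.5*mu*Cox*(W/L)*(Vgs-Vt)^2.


Step 1: Overdrive voltage Vov = Vgs - Vt = 1.4 - 0.8 = 0.6 V
Step 2: W/L = 68/9 = 7.55556
Step 3: Id = 0.5 * 599 * 4.794e-07 * 7.55556 * 0.6^2
Step 4: Id = 3.91e-04 A

3.91e-04


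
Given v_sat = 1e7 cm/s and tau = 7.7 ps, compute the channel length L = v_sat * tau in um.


Step 1: tau in seconds = 7.7 ps * 1e-12 = 7.7000e-12 s
Step 2: L = v_sat * tau = 1e7 * 7.7000e-12 = 7.7000e-05 cm
Step 3: L in um = 7.7000e-05 * 1e4 = 0.77 um

0.77


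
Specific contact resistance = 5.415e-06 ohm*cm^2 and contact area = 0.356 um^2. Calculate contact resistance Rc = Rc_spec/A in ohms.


Step 1: Convert area to cm^2: 0.356 um^2 = 3.5600e-09 cm^2
Step 2: Rc = Rc_spec / A = 5.415e-06 / 3.5600e-09
Step 3: Rc = 1.52e+03 ohms

1.52e+03


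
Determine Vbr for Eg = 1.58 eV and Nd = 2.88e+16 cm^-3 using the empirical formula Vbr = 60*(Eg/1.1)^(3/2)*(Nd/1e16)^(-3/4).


Step 1: Eg/1.1 = 1.58/1.1 = 1.436364
Step 2: (Eg/1.1)^1.5 = 1.436364^1.5 = 1.721459
Step 3: (Nd/1e16)^(-0.75) = (2.88)^(-0.75) = 0.452330
Step 4: Vbr = 60 * 1.721459 * 0.452330 = 46.7 V

46.7


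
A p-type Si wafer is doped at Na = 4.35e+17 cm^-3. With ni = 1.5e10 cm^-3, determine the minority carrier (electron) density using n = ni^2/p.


Step 1: Majority hole concentration p ≈ Na = 4.35e+17 cm^-3
Step 2: n = ni^2 / Na = (1.5e10)^2 / 4.35e+17
Step 3: n = 5.17e+02 cm^-3

5.17e+02


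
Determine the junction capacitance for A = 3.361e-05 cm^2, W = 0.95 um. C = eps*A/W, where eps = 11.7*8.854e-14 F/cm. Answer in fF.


Step 1: eps_Si = 11.7 * 8.854e-14 = 1.035918e-12 F/cm
Step 2: W in cm = 0.95 * 1e-4 = 9.50e-05 cm
Step 3: C = 1.035918e-12 * 3.361e-05 / 9.50e-05 = 3.664969e-13 F
Step 4: C = 366.5 fF

366.5


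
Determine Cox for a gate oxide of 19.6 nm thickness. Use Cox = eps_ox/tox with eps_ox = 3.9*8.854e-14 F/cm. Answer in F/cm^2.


Step 1: eps_ox = 3.9 * 8.854e-14 = 3.45306e-13 F/cm
Step 2: tox in cm = 19.6 nm * 1e-7 = 1.9600e-06 cm
Step 3: Cox = 3.45306e-13 / 1.9600e-06 = 1.76e-07 F/cm^2

1.76e-07


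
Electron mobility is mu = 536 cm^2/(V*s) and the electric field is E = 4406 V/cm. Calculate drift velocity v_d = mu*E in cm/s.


Step 1: v_d = mu * E
Step 2: v_d = 536 * 4406 = 2361616
Step 3: v_d = 2.36e+06 cm/s

2.36e+06


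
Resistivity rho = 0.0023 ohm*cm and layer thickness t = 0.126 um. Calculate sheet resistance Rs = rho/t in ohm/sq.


Step 1: Convert thickness to cm: t = 0.126 um = 1.2600e-05 cm
Step 2: Rs = rho / t = 0.0023 / 1.2600e-05
Step 3: Rs = 182.5 ohm/sq

182.5


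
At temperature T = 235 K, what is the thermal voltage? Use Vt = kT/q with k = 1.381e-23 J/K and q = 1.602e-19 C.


Step 1: kT = 1.381e-23 * 235 = 3.24535e-21 J
Step 2: Vt = kT/q = 3.24535e-21 / 1.602e-19
Step 3: Vt = 0.02026 V

0.02026


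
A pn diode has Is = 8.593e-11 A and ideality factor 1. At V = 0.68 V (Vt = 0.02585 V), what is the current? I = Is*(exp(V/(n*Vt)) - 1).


Step 1: V/(n*Vt) = 0.68/(1*0.02585) = 26.3056
Step 2: exp(26.3056) = 2.6569e+11
Step 3: I = 8.593e-11 * (2.6569e+11 - 1) = 2.28e+01 A

2.28e+01


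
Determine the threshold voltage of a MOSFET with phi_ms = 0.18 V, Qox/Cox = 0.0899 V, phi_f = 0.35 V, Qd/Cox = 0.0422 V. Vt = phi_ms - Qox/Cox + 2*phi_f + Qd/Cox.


Step 1: Vt = phi_ms - Qox/Cox + 2*phi_f + Qd/Cox
Step 2: Vt = 0.18 - 0.0899 + 2*0.35 + 0.0422
Step 3: Vt = 0.18 - 0.0899 + 0.7 + 0.0422
Step 4: Vt = 0.8323 V

0.8323


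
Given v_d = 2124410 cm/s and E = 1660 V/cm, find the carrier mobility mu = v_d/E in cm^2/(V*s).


Step 1: mu = v_d / E
Step 2: mu = 2124410 / 1660
Step 3: mu = 1279.77 cm^2/(V*s)

1279.77


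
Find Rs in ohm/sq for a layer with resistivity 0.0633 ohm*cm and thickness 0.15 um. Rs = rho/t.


Step 1: Convert thickness to cm: t = 0.15 um = 1.5000e-05 cm
Step 2: Rs = rho / t = 0.0633 / 1.5000e-05
Step 3: Rs = 4220.0 ohm/sq

4220.0


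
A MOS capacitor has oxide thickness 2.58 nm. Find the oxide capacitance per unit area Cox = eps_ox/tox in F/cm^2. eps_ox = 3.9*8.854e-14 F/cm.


Step 1: eps_ox = 3.9 * 8.854e-14 = 3.45306e-13 F/cm
Step 2: tox in cm = 2.58 nm * 1e-7 = 2.5800e-07 cm
Step 3: Cox = 3.45306e-13 / 2.5800e-07 = 1.34e-06 F/cm^2

1.34e-06


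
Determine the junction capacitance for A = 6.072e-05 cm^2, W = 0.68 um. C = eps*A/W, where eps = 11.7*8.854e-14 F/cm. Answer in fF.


Step 1: eps_Si = 11.7 * 8.854e-14 = 1.035918e-12 F/cm
Step 2: W in cm = 0.68 * 1e-4 = 6.80e-05 cm
Step 3: C = 1.035918e-12 * 6.072e-05 / 6.80e-05 = 9.250138e-13 F
Step 4: C = 925.01 fF

925.01


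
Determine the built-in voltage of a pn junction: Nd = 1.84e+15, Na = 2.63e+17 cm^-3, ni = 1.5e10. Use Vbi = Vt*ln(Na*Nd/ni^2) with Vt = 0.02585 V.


Step 1: Compute Na*Nd/ni^2 = 2.63e+17 * 1.84e+15 / (1.5e10)^2 = 2.1508e+12
Step 2: ln(2.1508e+12) = 28.3969
Step 3: Vbi = 0.02585 * 28.3969 = 0.734 V

0.734


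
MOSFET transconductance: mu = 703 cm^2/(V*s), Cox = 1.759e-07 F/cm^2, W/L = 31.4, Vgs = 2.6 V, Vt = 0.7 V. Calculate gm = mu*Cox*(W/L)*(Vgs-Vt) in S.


Step 1: Vov = Vgs - Vt = 2.6 - 0.7 = 1.9 V
Step 2: gm = mu * Cox * (W/L) * Vov
Step 3: gm = 703 * 1.759e-07 * 31.4 * 1.9 = 7.38e-03 S

7.38e-03


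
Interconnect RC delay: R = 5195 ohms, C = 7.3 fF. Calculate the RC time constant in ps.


Step 1: tau = R * C
Step 2: tau = 5195 * 7.3 fF = 5195 * 7.3e-15 F
Step 3: tau = 3.79235e-11 s = 37.9235 ps

37.9235


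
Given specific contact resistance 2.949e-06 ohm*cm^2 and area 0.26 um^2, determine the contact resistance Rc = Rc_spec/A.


Step 1: Convert area to cm^2: 0.26 um^2 = 2.6000e-09 cm^2
Step 2: Rc = Rc_spec / A = 2.949e-06 / 2.6000e-09
Step 3: Rc = 1.13e+03 ohms

1.13e+03


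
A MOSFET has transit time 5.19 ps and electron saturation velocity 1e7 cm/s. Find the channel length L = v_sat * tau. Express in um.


Step 1: tau in seconds = 5.19 ps * 1e-12 = 5.1900e-12 s
Step 2: L = v_sat * tau = 1e7 * 5.1900e-12 = 5.1900e-05 cm
Step 3: L in um = 5.1900e-05 * 1e4 = 0.519 um

0.519


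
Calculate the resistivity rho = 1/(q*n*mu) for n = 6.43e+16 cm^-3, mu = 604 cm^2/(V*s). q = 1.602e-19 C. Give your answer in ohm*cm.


Step 1: sigma = q * n * mu = 1.602e-19 * 6.43e+16 * 604 = 6.22172e+00 S/cm
Step 2: rho = 1 / sigma = 1 / 6.22172e+00 = 0.1607 ohm*cm

0.1607


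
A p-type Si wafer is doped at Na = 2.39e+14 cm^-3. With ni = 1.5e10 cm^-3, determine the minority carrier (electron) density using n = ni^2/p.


Step 1: Majority hole concentration p ≈ Na = 2.39e+14 cm^-3
Step 2: n = ni^2 / Na = (1.5e10)^2 / 2.39e+14
Step 3: n = 9.41e+05 cm^-3

9.41e+05


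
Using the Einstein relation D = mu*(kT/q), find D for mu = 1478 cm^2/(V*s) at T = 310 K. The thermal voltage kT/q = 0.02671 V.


Step 1: D = mu * (kT/q)
Step 2: D = 1478 * 0.02671
Step 3: D = 39.48 cm^2/s

39.48


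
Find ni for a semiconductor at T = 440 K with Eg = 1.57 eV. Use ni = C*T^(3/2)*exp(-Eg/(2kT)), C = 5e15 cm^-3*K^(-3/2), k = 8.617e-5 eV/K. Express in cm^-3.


Step 1: Compute kT = 8.617e-5 * 440 = 0.0379148 eV
Step 2: Exponent = -Eg/(2kT) = -1.57/(2*0.0379148) = -20.70432
Step 3: T^(3/2) = 440^1.5 = 9229.52
Step 4: ni = 5e15 * 9229.52 * exp(-20.70432) = 4.70e+10 cm^-3

4.70e+10


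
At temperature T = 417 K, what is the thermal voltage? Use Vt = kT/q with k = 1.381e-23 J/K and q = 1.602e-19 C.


Step 1: kT = 1.381e-23 * 417 = 5.75877e-21 J
Step 2: Vt = kT/q = 5.75877e-21 / 1.602e-19
Step 3: Vt = 0.03595 V

0.03595


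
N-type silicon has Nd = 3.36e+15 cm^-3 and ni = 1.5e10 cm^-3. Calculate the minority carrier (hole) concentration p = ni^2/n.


Step 1: Since Nd >> ni, n ≈ Nd = 3.36e+15 cm^-3
Step 2: p = ni^2 / n = (1.5e10)^2 / 3.36e+15
Step 3: p = 2.25e20 / 3.36e+15 = 6.70e+04 cm^-3

6.70e+04


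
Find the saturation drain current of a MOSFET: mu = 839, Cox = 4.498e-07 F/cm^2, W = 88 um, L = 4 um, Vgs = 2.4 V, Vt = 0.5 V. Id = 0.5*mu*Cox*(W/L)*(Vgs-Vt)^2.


Step 1: Overdrive voltage Vov = Vgs - Vt = 2.4 - 0.5 = 1.9 V
Step 2: W/L = 88/4 = 22
Step 3: Id = 0.5 * 839 * 4.498e-07 * 22 * 1.9^2
Step 4: Id = 1.50e-02 A

1.50e-02


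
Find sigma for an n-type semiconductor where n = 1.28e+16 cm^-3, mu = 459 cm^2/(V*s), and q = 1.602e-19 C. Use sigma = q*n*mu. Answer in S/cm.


Step 1: sigma = q * n * mu
Step 2: sigma = 1.602e-19 * 1.28e+16 * 459
Step 3: sigma = 9.412e-01 S/cm

9.412e-01


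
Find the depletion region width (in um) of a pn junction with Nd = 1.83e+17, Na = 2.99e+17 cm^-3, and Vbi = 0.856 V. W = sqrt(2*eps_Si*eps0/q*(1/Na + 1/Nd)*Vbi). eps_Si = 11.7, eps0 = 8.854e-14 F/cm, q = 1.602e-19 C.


Step 1: 1/Na + 1/Nd = 1/2.99e+17 + 1/1.83e+17 = 8.80896e-18
Step 2: 2*eps*eps0/q = 2*11.7*8.854e-14/1.602e-19 = 1.293281e+07
Step 3: W^2 = 1.293281e+07 * 8.80896e-18 * 0.856 = 9.75195e-11
Step 4: W = sqrt(9.75195e-11) = 9.875e-06 cm = 0.09875 um

0.09875


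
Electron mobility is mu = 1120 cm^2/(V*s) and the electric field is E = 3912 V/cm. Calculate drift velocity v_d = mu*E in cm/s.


Step 1: v_d = mu * E
Step 2: v_d = 1120 * 3912 = 4381440
Step 3: v_d = 4.38e+06 cm/s

4.38e+06


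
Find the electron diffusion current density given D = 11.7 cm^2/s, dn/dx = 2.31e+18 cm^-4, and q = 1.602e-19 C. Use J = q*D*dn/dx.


Step 1: J = q * D * (dn/dx)
Step 2: J = 1.602e-19 * 11.7 * 2.31e+18
Step 3: J = 4.33e+00 A/cm^2

4.33e+00


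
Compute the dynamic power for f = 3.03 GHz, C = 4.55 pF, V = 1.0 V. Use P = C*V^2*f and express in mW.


Step 1: V^2 = 1.0^2 = 1.0 V^2
Step 2: P = C*V^2*f = 4.55e-12 F * 1.0 * 3.03e9 Hz
Step 3: P = 1.37865e-02 W
Step 4: P = 13.787 mW

13.787


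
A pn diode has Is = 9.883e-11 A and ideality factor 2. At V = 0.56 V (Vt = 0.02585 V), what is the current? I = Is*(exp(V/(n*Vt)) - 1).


Step 1: V/(n*Vt) = 0.56/(2*0.02585) = 10.8317
Step 2: exp(10.8317) = 5.0600e+04
Step 3: I = 9.883e-11 * (5.0600e+04 - 1) = 5.00e-06 A

5.00e-06


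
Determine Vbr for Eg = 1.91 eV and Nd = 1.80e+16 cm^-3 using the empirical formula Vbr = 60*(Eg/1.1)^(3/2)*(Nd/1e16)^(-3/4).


Step 1: Eg/1.1 = 1.91/1.1 = 1.736364
Step 2: (Eg/1.1)^1.5 = 1.736364^1.5 = 2.288027
Step 3: (Nd/1e16)^(-0.75) = (1.8)^(-0.75) = 0.643496
Step 4: Vbr = 60 * 2.288027 * 0.643496 = 88.3 V

88.3


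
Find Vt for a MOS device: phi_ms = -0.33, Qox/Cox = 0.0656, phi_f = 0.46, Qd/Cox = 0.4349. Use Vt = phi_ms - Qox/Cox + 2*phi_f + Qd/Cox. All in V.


Step 1: Vt = phi_ms - Qox/Cox + 2*phi_f + Qd/Cox
Step 2: Vt = -0.33 - 0.0656 + 2*0.46 + 0.4349
Step 3: Vt = -0.33 - 0.0656 + 0.92 + 0.4349
Step 4: Vt = 0.9593 V

0.9593


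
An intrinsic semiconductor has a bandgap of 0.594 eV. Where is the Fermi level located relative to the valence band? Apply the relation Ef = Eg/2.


Step 1: For an intrinsic semiconductor, the Fermi level sits at midgap.
Step 2: Ef = Eg / 2 = 0.594 / 2 = 0.297 eV

0.297


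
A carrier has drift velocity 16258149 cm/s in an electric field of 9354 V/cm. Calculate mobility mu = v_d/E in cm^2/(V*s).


Step 1: mu = v_d / E
Step 2: mu = 16258149 / 9354
Step 3: mu = 1738.1 cm^2/(V*s)

1738.1


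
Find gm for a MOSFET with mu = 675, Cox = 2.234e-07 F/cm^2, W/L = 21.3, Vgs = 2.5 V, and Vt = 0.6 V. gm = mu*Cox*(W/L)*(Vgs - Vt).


Step 1: Vov = Vgs - Vt = 2.5 - 0.6 = 1.9 V
Step 2: gm = mu * Cox * (W/L) * Vov
Step 3: gm = 675 * 2.234e-07 * 21.3 * 1.9 = 6.10e-03 S

6.10e-03


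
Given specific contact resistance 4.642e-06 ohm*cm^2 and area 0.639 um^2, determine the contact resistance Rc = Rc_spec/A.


Step 1: Convert area to cm^2: 0.639 um^2 = 6.3900e-09 cm^2
Step 2: Rc = Rc_spec / A = 4.642e-06 / 6.3900e-09
Step 3: Rc = 7.26e+02 ohms

7.26e+02


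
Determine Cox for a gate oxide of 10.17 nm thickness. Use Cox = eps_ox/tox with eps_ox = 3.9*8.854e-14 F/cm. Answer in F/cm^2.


Step 1: eps_ox = 3.9 * 8.854e-14 = 3.45306e-13 F/cm
Step 2: tox in cm = 10.17 nm * 1e-7 = 1.0170e-06 cm
Step 3: Cox = 3.45306e-13 / 1.0170e-06 = 3.40e-07 F/cm^2

3.40e-07


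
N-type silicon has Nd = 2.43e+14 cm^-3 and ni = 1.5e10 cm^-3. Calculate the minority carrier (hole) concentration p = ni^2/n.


Step 1: Since Nd >> ni, n ≈ Nd = 2.43e+14 cm^-3
Step 2: p = ni^2 / n = (1.5e10)^2 / 2.43e+14
Step 3: p = 2.25e20 / 2.43e+14 = 9.26e+05 cm^-3

9.26e+05


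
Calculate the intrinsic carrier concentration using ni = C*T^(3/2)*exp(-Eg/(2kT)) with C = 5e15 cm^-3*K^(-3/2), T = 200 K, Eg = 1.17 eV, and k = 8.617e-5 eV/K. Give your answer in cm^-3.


Step 1: Compute kT = 8.617e-5 * 200 = 0.017234 eV
Step 2: Exponent = -Eg/(2kT) = -1.17/(2*0.017234) = -33.94453
Step 3: T^(3/2) = 200^1.5 = 2828.43
Step 4: ni = 5e15 * 2828.43 * exp(-33.94453) = 2.56e+04 cm^-3

2.56e+04


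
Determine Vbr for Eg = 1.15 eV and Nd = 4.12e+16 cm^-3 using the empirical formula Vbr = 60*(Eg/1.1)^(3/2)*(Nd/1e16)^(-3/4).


Step 1: Eg/1.1 = 1.15/1.1 = 1.045455
Step 2: (Eg/1.1)^1.5 = 1.045455^1.5 = 1.068952
Step 3: (Nd/1e16)^(-0.75) = (4.12)^(-0.75) = 0.345802
Step 4: Vbr = 60 * 1.068952 * 0.345802 = 22.2 V

22.2


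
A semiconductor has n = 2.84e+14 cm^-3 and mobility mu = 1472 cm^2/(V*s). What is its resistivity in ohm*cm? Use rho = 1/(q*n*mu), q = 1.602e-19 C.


Step 1: sigma = q * n * mu = 1.602e-19 * 2.84e+14 * 1472 = 6.69713e-02 S/cm
Step 2: rho = 1 / sigma = 1 / 6.69713e-02 = 14.93 ohm*cm

14.93


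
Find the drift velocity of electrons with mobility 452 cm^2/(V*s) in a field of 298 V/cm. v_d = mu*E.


Step 1: v_d = mu * E
Step 2: v_d = 452 * 298 = 134696
Step 3: v_d = 1.35e+05 cm/s

1.35e+05


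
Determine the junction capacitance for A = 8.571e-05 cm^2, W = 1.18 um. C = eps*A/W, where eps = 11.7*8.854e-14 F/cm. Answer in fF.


Step 1: eps_Si = 11.7 * 8.854e-14 = 1.035918e-12 F/cm
Step 2: W in cm = 1.18 * 1e-4 = 1.18e-04 cm
Step 3: C = 1.035918e-12 * 8.571e-05 / 1.18e-04 = 7.524452e-13 F
Step 4: C = 752.45 fF

752.45


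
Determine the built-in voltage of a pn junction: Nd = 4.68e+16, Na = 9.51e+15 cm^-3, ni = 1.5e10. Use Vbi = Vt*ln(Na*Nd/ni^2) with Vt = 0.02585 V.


Step 1: Compute Na*Nd/ni^2 = 9.51e+15 * 4.68e+16 / (1.5e10)^2 = 1.9781e+12
Step 2: ln(1.9781e+12) = 28.3132
Step 3: Vbi = 0.02585 * 28.3132 = 0.732 V

0.732


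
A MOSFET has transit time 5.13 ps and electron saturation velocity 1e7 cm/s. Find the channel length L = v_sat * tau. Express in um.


Step 1: tau in seconds = 5.13 ps * 1e-12 = 5.1300e-12 s
Step 2: L = v_sat * tau = 1e7 * 5.1300e-12 = 5.1300e-05 cm
Step 3: L in um = 5.1300e-05 * 1e4 = 0.513 um

0.513


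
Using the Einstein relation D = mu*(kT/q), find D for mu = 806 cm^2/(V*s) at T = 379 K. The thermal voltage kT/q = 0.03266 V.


Step 1: D = mu * (kT/q)
Step 2: D = 806 * 0.03266
Step 3: D = 26.32 cm^2/s

26.32


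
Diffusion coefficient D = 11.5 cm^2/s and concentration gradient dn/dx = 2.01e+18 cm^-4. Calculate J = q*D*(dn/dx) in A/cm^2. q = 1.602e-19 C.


Step 1: J = q * D * (dn/dx)
Step 2: J = 1.602e-19 * 11.5 * 2.01e+18
Step 3: J = 3.70e+00 A/cm^2

3.70e+00


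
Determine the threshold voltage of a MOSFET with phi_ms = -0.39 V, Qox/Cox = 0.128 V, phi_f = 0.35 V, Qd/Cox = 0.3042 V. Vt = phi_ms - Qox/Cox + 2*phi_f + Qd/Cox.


Step 1: Vt = phi_ms - Qox/Cox + 2*phi_f + Qd/Cox
Step 2: Vt = -0.39 - 0.128 + 2*0.35 + 0.3042
Step 3: Vt = -0.39 - 0.128 + 0.7 + 0.3042
Step 4: Vt = 0.4862 V

0.4862


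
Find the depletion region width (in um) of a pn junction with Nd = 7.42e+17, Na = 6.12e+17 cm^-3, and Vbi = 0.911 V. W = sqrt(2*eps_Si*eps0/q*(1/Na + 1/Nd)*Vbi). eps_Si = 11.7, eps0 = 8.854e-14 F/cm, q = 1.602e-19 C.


Step 1: 1/Na + 1/Nd = 1/6.12e+17 + 1/7.42e+17 = 2.98170e-18
Step 2: 2*eps*eps0/q = 2*11.7*8.854e-14/1.602e-19 = 1.293281e+07
Step 3: W^2 = 1.293281e+07 * 2.98170e-18 * 0.911 = 3.51298e-11
Step 4: W = sqrt(3.51298e-11) = 5.927e-06 cm = 0.05927 um

0.05927


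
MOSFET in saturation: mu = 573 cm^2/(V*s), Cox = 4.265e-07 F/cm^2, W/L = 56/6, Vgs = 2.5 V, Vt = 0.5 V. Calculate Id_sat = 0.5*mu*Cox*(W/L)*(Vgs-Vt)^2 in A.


Step 1: Overdrive voltage Vov = Vgs - Vt = 2.5 - 0.5 = 2.0 V
Step 2: W/L = 56/6 = 9.33333
Step 3: Id = 0.5 * 573 * 4.265e-07 * 9.33333 * 2.0^2
Step 4: Id = 4.56e-03 A

4.56e-03


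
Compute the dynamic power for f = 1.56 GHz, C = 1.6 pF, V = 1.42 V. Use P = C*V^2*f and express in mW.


Step 1: V^2 = 1.42^2 = 2.0164 V^2
Step 2: P = C*V^2*f = 1.6e-12 F * 2.0164 * 1.56e9 Hz
Step 3: P = 5.0329344e-03 W
Step 4: P = 5.033 mW

5.033


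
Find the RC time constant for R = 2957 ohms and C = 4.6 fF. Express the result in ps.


Step 1: tau = R * C
Step 2: tau = 2957 * 4.6 fF = 2957 * 4.6e-15 F
Step 3: tau = 1.36022e-11 s = 13.6022 ps

13.6022


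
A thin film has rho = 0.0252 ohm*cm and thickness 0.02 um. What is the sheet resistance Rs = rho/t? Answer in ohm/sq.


Step 1: Convert thickness to cm: t = 0.02 um = 2.0000e-06 cm
Step 2: Rs = rho / t = 0.0252 / 2.0000e-06
Step 3: Rs = 12600.0 ohm/sq

12600.0


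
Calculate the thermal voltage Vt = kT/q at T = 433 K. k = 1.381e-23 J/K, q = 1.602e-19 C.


Step 1: kT = 1.381e-23 * 433 = 5.97973e-21 J
Step 2: Vt = kT/q = 5.97973e-21 / 1.602e-19
Step 3: Vt = 0.03733 V

0.03733


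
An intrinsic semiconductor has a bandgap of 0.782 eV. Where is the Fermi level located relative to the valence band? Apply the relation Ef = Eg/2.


Step 1: For an intrinsic semiconductor, the Fermi level sits at midgap.
Step 2: Ef = Eg / 2 = 0.782 / 2 = 0.391 eV

0.391


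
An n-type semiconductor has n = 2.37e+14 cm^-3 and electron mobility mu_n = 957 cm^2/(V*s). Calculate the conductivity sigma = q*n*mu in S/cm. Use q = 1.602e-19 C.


Step 1: sigma = q * n * mu
Step 2: sigma = 1.602e-19 * 2.37e+14 * 957
Step 3: sigma = 3.633e-02 S/cm

3.633e-02


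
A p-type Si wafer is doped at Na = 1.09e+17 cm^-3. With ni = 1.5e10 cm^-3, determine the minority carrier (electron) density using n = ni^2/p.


Step 1: Majority hole concentration p ≈ Na = 1.09e+17 cm^-3
Step 2: n = ni^2 / Na = (1.5e10)^2 / 1.09e+17
Step 3: n = 2.06e+03 cm^-3

2.06e+03


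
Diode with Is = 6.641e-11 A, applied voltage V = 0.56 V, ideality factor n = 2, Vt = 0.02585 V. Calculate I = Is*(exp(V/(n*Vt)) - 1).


Step 1: V/(n*Vt) = 0.56/(2*0.02585) = 10.8317
Step 2: exp(10.8317) = 5.0600e+04
Step 3: I = 6.641e-11 * (5.0600e+04 - 1) = 3.36e-06 A

3.36e-06


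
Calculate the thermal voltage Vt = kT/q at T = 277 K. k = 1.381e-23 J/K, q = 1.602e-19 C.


Step 1: kT = 1.381e-23 * 277 = 3.82537e-21 J
Step 2: Vt = kT/q = 3.82537e-21 / 1.602e-19
Step 3: Vt = 0.02388 V

0.02388


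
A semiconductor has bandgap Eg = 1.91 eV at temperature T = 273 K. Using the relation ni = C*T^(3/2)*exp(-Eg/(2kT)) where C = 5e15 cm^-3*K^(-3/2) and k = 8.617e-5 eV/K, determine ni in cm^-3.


Step 1: Compute kT = 8.617e-5 * 273 = 0.02352441 eV
Step 2: Exponent = -Eg/(2kT) = -1.91/(2*0.02352441) = -40.59613
Step 3: T^(3/2) = 273^1.5 = 4510.70
Step 4: ni = 5e15 * 4510.70 * exp(-40.59613) = 5.28e+01 cm^-3

5.28e+01


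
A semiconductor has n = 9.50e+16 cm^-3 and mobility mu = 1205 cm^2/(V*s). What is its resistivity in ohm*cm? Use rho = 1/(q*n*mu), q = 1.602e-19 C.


Step 1: sigma = q * n * mu = 1.602e-19 * 9.50e+16 * 1205 = 1.83389e+01 S/cm
Step 2: rho = 1 / sigma = 1 / 1.83389e+01 = 0.05453 ohm*cm

0.05453


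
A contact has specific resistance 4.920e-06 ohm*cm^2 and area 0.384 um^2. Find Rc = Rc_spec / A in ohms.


Step 1: Convert area to cm^2: 0.384 um^2 = 3.8400e-09 cm^2
Step 2: Rc = Rc_spec / A = 4.920e-06 / 3.8400e-09
Step 3: Rc = 1.28e+03 ohms

1.28e+03


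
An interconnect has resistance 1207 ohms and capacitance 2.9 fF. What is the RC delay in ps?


Step 1: tau = R * C
Step 2: tau = 1207 * 2.9 fF = 1207 * 2.9e-15 F
Step 3: tau = 3.5003e-12 s = 3.5003 ps

3.5003


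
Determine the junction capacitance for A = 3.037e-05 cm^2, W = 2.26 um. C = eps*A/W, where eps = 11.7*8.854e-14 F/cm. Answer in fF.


Step 1: eps_Si = 11.7 * 8.854e-14 = 1.035918e-12 F/cm
Step 2: W in cm = 2.26 * 1e-4 = 2.26e-04 cm
Step 3: C = 1.035918e-12 * 3.037e-05 / 2.26e-04 = 1.392072e-13 F
Step 4: C = 139.21 fF

139.21


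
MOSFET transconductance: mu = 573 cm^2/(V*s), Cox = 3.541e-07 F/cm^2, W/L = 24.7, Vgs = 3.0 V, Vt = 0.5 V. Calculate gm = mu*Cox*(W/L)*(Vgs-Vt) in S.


Step 1: Vov = Vgs - Vt = 3.0 - 0.5 = 2.5 V
Step 2: gm = mu * Cox * (W/L) * Vov
Step 3: gm = 573 * 3.541e-07 * 24.7 * 2.5 = 1.25e-02 S

1.25e-02


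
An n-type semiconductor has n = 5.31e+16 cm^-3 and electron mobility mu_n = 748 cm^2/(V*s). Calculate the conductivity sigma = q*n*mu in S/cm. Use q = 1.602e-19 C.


Step 1: sigma = q * n * mu
Step 2: sigma = 1.602e-19 * 5.31e+16 * 748
Step 3: sigma = 6.363e+00 S/cm

6.363e+00


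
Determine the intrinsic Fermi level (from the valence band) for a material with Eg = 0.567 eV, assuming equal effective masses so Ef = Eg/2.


Step 1: For an intrinsic semiconductor, the Fermi level sits at midgap.
Step 2: Ef = Eg / 2 = 0.567 / 2 = 0.2835 eV

0.2835


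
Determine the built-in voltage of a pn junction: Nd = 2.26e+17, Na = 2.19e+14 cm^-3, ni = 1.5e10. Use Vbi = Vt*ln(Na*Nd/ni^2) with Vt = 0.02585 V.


Step 1: Compute Na*Nd/ni^2 = 2.19e+14 * 2.26e+17 / (1.5e10)^2 = 2.1997e+11
Step 2: ln(2.1997e+11) = 26.1168
Step 3: Vbi = 0.02585 * 26.1168 = 0.675 V

0.675


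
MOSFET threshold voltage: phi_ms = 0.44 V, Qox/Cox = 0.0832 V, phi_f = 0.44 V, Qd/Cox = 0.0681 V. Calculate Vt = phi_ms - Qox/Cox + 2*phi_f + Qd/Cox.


Step 1: Vt = phi_ms - Qox/Cox + 2*phi_f + Qd/Cox
Step 2: Vt = 0.44 - 0.0832 + 2*0.44 + 0.0681
Step 3: Vt = 0.44 - 0.0832 + 0.88 + 0.0681
Step 4: Vt = 1.3049 V

1.3049


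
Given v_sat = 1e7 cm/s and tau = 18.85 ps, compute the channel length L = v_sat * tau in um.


Step 1: tau in seconds = 18.85 ps * 1e-12 = 1.8850e-11 s
Step 2: L = v_sat * tau = 1e7 * 1.8850e-11 = 1.8850e-04 cm
Step 3: L in um = 1.8850e-04 * 1e4 = 1.885 um

1.885


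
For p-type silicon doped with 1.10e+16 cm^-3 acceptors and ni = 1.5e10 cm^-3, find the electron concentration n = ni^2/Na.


Step 1: Majority hole concentration p ≈ Na = 1.10e+16 cm^-3
Step 2: n = ni^2 / Na = (1.5e10)^2 / 1.10e+16
Step 3: n = 2.05e+04 cm^-3

2.05e+04


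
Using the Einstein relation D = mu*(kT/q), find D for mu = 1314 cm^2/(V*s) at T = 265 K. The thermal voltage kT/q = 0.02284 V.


Step 1: D = mu * (kT/q)
Step 2: D = 1314 * 0.02284
Step 3: D = 30.01 cm^2/s

30.01


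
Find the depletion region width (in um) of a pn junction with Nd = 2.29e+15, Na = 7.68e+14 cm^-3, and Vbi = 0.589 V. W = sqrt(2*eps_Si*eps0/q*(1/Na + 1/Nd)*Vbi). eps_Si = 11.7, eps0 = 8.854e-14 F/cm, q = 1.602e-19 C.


Step 1: 1/Na + 1/Nd = 1/7.68e+14 + 1/2.29e+15 = 1.73876e-15
Step 2: 2*eps*eps0/q = 2*11.7*8.854e-14/1.602e-19 = 1.293281e+07
Step 3: W^2 = 1.293281e+07 * 1.73876e-15 * 0.589 = 1.32449e-08
Step 4: W = sqrt(1.32449e-08) = 1.151e-04 cm = 1.151 um

1.151


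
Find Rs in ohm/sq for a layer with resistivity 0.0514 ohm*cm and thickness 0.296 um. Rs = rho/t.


Step 1: Convert thickness to cm: t = 0.296 um = 2.9600e-05 cm
Step 2: Rs = rho / t = 0.0514 / 2.9600e-05
Step 3: Rs = 1736.5 ohm/sq

1736.5


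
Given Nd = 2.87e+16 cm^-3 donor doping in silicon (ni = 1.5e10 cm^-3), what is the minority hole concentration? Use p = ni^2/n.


Step 1: Since Nd >> ni, n ≈ Nd = 2.87e+16 cm^-3
Step 2: p = ni^2 / n = (1.5e10)^2 / 2.87e+16
Step 3: p = 2.25e20 / 2.87e+16 = 7.84e+03 cm^-3

7.84e+03


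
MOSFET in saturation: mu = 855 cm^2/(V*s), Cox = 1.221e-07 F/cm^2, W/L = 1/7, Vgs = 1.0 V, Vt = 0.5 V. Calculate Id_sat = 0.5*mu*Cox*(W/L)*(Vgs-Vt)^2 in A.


Step 1: Overdrive voltage Vov = Vgs - Vt = 1.0 - 0.5 = 0.5 V
Step 2: W/L = 1/7 = 0.142857
Step 3: Id = 0.5 * 855 * 1.221e-07 * 0.142857 * 0.5^2
Step 4: Id = 1.86e-06 A

1.86e-06


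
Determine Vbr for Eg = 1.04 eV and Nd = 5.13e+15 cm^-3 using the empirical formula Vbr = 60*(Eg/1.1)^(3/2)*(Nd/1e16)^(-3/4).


Step 1: Eg/1.1 = 1.04/1.1 = 0.945455
Step 2: (Eg/1.1)^1.5 = 0.945455^1.5 = 0.919309
Step 3: (Nd/1e16)^(-0.75) = (0.513)^(-0.75) = 1.649727
Step 4: Vbr = 60 * 0.919309 * 1.649727 = 91.0 V

91.0


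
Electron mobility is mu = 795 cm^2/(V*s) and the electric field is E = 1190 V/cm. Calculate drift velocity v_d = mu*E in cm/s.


Step 1: v_d = mu * E
Step 2: v_d = 795 * 1190 = 946050
Step 3: v_d = 9.46e+05 cm/s

9.46e+05


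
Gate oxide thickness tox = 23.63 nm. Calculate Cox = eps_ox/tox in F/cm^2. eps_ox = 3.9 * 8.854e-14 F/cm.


Step 1: eps_ox = 3.9 * 8.854e-14 = 3.45306e-13 F/cm
Step 2: tox in cm = 23.63 nm * 1e-7 = 2.3630e-06 cm
Step 3: Cox = 3.45306e-13 / 2.3630e-06 = 1.46e-07 F/cm^2

1.46e-07


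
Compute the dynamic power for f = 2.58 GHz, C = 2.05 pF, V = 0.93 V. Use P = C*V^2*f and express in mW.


Step 1: V^2 = 0.93^2 = 0.8649 V^2
Step 2: P = C*V^2*f = 2.05e-12 F * 0.8649 * 2.58e9 Hz
Step 3: P = 4.5744561e-03 W
Step 4: P = 4.574 mW

4.574


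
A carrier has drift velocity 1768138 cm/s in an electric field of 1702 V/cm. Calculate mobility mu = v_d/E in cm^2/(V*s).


Step 1: mu = v_d / E
Step 2: mu = 1768138 / 1702
Step 3: mu = 1038.86 cm^2/(V*s)

1038.86


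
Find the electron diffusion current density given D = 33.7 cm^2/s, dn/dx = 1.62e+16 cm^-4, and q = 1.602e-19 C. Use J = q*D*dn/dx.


Step 1: J = q * D * (dn/dx)
Step 2: J = 1.602e-19 * 33.7 * 1.62e+16
Step 3: J = 8.75e-02 A/cm^2

8.75e-02


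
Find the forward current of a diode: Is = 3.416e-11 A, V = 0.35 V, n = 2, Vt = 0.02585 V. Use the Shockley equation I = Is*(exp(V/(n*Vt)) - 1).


Step 1: V/(n*Vt) = 0.35/(2*0.02585) = 6.7698
Step 2: exp(6.7698) = 8.7114e+02
Step 3: I = 3.416e-11 * (8.7114e+02 - 1) = 2.97e-08 A

2.97e-08


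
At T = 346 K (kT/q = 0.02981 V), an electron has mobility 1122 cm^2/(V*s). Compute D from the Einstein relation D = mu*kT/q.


Step 1: D = mu * (kT/q)
Step 2: D = 1122 * 0.02981
Step 3: D = 33.45 cm^2/s

33.45


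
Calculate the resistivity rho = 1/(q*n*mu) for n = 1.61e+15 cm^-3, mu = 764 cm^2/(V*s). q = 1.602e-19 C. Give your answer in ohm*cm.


Step 1: sigma = q * n * mu = 1.602e-19 * 1.61e+15 * 764 = 1.97052e-01 S/cm
Step 2: rho = 1 / sigma = 1 / 1.97052e-01 = 5.075 ohm*cm

5.075


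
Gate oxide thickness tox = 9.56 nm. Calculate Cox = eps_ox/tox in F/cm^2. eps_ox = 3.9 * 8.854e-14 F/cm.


Step 1: eps_ox = 3.9 * 8.854e-14 = 3.45306e-13 F/cm
Step 2: tox in cm = 9.56 nm * 1e-7 = 9.5600e-07 cm
Step 3: Cox = 3.45306e-13 / 9.5600e-07 = 3.61e-07 F/cm^2

3.61e-07


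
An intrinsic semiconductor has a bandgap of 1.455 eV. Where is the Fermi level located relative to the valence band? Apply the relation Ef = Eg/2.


Step 1: For an intrinsic semiconductor, the Fermi level sits at midgap.
Step 2: Ef = Eg / 2 = 1.455 / 2 = 0.7275 eV

0.7275


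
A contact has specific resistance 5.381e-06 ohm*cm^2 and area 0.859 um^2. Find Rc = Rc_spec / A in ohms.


Step 1: Convert area to cm^2: 0.859 um^2 = 8.5900e-09 cm^2
Step 2: Rc = Rc_spec / A = 5.381e-06 / 8.5900e-09
Step 3: Rc = 6.26e+02 ohms

6.26e+02


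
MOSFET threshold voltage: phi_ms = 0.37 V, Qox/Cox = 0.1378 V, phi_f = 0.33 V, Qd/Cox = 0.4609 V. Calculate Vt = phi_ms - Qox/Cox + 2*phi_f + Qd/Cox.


Step 1: Vt = phi_ms - Qox/Cox + 2*phi_f + Qd/Cox
Step 2: Vt = 0.37 - 0.1378 + 2*0.33 + 0.4609
Step 3: Vt = 0.37 - 0.1378 + 0.66 + 0.4609
Step 4: Vt = 1.3531 V

1.3531


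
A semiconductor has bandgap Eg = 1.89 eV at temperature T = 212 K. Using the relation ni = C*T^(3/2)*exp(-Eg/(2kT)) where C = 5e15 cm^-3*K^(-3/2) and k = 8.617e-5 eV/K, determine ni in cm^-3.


Step 1: Compute kT = 8.617e-5 * 212 = 0.01826804 eV
Step 2: Exponent = -Eg/(2kT) = -1.89/(2*0.01826804) = -51.72969
Step 3: T^(3/2) = 212^1.5 = 3086.77
Step 4: ni = 5e15 * 3086.77 * exp(-51.72969) = 5.28e-04 cm^-3

5.28e-04


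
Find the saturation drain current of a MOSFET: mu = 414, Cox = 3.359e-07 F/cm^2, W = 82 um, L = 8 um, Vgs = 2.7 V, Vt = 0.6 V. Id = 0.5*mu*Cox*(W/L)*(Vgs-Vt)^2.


Step 1: Overdrive voltage Vov = Vgs - Vt = 2.7 - 0.6 = 2.1 V
Step 2: W/L = 82/8 = 10.25
Step 3: Id = 0.5 * 414 * 3.359e-07 * 10.25 * 2.1^2
Step 4: Id = 3.14e-03 A

3.14e-03


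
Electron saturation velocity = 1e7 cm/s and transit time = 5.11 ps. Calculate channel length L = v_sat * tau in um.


Step 1: tau in seconds = 5.11 ps * 1e-12 = 5.1100e-12 s
Step 2: L = v_sat * tau = 1e7 * 5.1100e-12 = 5.1100e-05 cm
Step 3: L in um = 5.1100e-05 * 1e4 = 0.511 um

0.511


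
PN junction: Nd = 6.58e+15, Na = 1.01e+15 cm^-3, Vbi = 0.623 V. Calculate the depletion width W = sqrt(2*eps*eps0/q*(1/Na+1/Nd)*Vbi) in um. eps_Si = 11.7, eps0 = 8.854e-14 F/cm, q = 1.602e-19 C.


Step 1: 1/Na + 1/Nd = 1/1.01e+15 + 1/6.58e+15 = 1.14207e-15
Step 2: 2*eps*eps0/q = 2*11.7*8.854e-14/1.602e-19 = 1.293281e+07
Step 3: W^2 = 1.293281e+07 * 1.14207e-15 * 0.623 = 9.20182e-09
Step 4: W = sqrt(9.20182e-09) = 9.593e-05 cm = 0.9593 um

0.9593


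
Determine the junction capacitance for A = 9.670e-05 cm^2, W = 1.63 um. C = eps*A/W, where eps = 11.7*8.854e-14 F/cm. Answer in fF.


Step 1: eps_Si = 11.7 * 8.854e-14 = 1.035918e-12 F/cm
Step 2: W in cm = 1.63 * 1e-4 = 1.63e-04 cm
Step 3: C = 1.035918e-12 * 9.670e-05 / 1.63e-04 = 6.145599e-13 F
Step 4: C = 614.56 fF

614.56


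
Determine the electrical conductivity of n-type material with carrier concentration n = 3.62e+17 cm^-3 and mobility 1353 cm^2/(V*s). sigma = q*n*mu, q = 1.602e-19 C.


Step 1: sigma = q * n * mu
Step 2: sigma = 1.602e-19 * 3.62e+17 * 1353
Step 3: sigma = 7.846e+01 S/cm

7.846e+01


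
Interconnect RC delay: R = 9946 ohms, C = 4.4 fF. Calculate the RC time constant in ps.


Step 1: tau = R * C
Step 2: tau = 9946 * 4.4 fF = 9946 * 4.4e-15 F
Step 3: tau = 4.37624e-11 s = 43.7624 ps

43.7624


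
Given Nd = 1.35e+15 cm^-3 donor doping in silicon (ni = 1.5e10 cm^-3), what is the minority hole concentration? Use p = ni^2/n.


Step 1: Since Nd >> ni, n ≈ Nd = 1.35e+15 cm^-3
Step 2: p = ni^2 / n = (1.5e10)^2 / 1.35e+15
Step 3: p = 2.25e20 / 1.35e+15 = 1.67e+05 cm^-3

1.67e+05


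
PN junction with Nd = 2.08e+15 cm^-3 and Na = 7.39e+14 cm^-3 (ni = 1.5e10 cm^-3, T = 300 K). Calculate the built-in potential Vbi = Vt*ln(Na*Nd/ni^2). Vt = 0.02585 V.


Step 1: Compute Na*Nd/ni^2 = 7.39e+14 * 2.08e+15 / (1.5e10)^2 = 6.8316e+09
Step 2: ln(6.8316e+09) = 22.6448
Step 3: Vbi = 0.02585 * 22.6448 = 0.585 V

0.585


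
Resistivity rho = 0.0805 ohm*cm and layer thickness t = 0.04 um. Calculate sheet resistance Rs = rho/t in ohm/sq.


Step 1: Convert thickness to cm: t = 0.04 um = 4.0000e-06 cm
Step 2: Rs = rho / t = 0.0805 / 4.0000e-06
Step 3: Rs = 20125.0 ohm/sq

20125.0


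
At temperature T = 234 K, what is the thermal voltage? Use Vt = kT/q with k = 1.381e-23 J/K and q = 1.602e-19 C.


Step 1: kT = 1.381e-23 * 234 = 3.23154e-21 J
Step 2: Vt = kT/q = 3.23154e-21 / 1.602e-19
Step 3: Vt = 0.02017 V

0.02017


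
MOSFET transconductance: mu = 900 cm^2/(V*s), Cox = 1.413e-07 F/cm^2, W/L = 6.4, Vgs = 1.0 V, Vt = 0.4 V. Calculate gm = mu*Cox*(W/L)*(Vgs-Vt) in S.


Step 1: Vov = Vgs - Vt = 1.0 - 0.4 = 0.6 V
Step 2: gm = mu * Cox * (W/L) * Vov
Step 3: gm = 900 * 1.413e-07 * 6.4 * 0.6 = 4.88e-04 S

4.88e-04


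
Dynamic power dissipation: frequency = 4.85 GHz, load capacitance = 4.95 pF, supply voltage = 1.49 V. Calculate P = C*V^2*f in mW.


Step 1: V^2 = 1.49^2 = 2.2201 V^2
Step 2: P = C*V^2*f = 4.95e-12 F * 2.2201 * 4.85e9 Hz
Step 3: P = 5.329905075e-02 W
Step 4: P = 53.299 mW

53.299


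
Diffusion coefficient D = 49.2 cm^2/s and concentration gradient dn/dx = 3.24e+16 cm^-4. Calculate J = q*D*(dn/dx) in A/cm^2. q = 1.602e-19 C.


Step 1: J = q * D * (dn/dx)
Step 2: J = 1.602e-19 * 49.2 * 3.24e+16
Step 3: J = 2.55e-01 A/cm^2

2.55e-01


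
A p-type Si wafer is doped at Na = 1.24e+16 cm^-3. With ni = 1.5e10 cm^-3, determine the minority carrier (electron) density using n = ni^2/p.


Step 1: Majority hole concentration p ≈ Na = 1.24e+16 cm^-3
Step 2: n = ni^2 / Na = (1.5e10)^2 / 1.24e+16
Step 3: n = 1.81e+04 cm^-3

1.81e+04


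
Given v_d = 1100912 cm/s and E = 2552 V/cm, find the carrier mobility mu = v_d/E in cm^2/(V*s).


Step 1: mu = v_d / E
Step 2: mu = 1100912 / 2552
Step 3: mu = 431.39 cm^2/(V*s)

431.39


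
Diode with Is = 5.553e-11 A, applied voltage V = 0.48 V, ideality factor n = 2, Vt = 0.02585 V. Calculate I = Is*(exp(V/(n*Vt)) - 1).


Step 1: V/(n*Vt) = 0.48/(2*0.02585) = 9.2843
Step 2: exp(9.2843) = 1.0768e+04
Step 3: I = 5.553e-11 * (1.0768e+04 - 1) = 5.98e-07 A

5.98e-07
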